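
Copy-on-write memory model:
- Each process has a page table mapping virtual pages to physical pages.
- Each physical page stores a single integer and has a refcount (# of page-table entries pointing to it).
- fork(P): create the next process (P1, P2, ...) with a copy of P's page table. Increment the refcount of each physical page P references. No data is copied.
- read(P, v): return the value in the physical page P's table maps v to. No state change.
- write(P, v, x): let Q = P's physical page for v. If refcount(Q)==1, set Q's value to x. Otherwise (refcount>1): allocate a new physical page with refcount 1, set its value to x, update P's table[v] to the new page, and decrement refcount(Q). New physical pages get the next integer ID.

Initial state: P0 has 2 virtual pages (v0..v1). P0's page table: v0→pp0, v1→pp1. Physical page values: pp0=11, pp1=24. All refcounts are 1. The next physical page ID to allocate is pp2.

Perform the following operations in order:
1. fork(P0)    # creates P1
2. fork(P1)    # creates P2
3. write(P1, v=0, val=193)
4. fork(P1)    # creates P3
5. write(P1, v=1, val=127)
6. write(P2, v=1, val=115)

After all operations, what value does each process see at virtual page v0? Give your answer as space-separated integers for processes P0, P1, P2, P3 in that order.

Answer: 11 193 11 193

Derivation:
Op 1: fork(P0) -> P1. 2 ppages; refcounts: pp0:2 pp1:2
Op 2: fork(P1) -> P2. 2 ppages; refcounts: pp0:3 pp1:3
Op 3: write(P1, v0, 193). refcount(pp0)=3>1 -> COPY to pp2. 3 ppages; refcounts: pp0:2 pp1:3 pp2:1
Op 4: fork(P1) -> P3. 3 ppages; refcounts: pp0:2 pp1:4 pp2:2
Op 5: write(P1, v1, 127). refcount(pp1)=4>1 -> COPY to pp3. 4 ppages; refcounts: pp0:2 pp1:3 pp2:2 pp3:1
Op 6: write(P2, v1, 115). refcount(pp1)=3>1 -> COPY to pp4. 5 ppages; refcounts: pp0:2 pp1:2 pp2:2 pp3:1 pp4:1
P0: v0 -> pp0 = 11
P1: v0 -> pp2 = 193
P2: v0 -> pp0 = 11
P3: v0 -> pp2 = 193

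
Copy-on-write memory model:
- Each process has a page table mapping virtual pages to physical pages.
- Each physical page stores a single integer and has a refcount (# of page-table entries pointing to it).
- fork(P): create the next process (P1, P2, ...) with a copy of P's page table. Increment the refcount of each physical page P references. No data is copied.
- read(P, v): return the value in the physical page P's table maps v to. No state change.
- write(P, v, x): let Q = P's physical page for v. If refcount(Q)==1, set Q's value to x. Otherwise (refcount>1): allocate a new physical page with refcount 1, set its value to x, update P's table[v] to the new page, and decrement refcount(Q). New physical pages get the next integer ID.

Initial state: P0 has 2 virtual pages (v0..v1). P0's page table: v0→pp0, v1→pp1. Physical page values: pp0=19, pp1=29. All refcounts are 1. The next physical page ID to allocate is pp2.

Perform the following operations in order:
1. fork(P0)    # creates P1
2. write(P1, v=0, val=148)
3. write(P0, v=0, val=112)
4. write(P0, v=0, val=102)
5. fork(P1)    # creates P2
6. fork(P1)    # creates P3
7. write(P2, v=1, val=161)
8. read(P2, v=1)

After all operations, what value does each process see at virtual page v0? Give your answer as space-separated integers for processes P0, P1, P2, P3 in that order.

Op 1: fork(P0) -> P1. 2 ppages; refcounts: pp0:2 pp1:2
Op 2: write(P1, v0, 148). refcount(pp0)=2>1 -> COPY to pp2. 3 ppages; refcounts: pp0:1 pp1:2 pp2:1
Op 3: write(P0, v0, 112). refcount(pp0)=1 -> write in place. 3 ppages; refcounts: pp0:1 pp1:2 pp2:1
Op 4: write(P0, v0, 102). refcount(pp0)=1 -> write in place. 3 ppages; refcounts: pp0:1 pp1:2 pp2:1
Op 5: fork(P1) -> P2. 3 ppages; refcounts: pp0:1 pp1:3 pp2:2
Op 6: fork(P1) -> P3. 3 ppages; refcounts: pp0:1 pp1:4 pp2:3
Op 7: write(P2, v1, 161). refcount(pp1)=4>1 -> COPY to pp3. 4 ppages; refcounts: pp0:1 pp1:3 pp2:3 pp3:1
Op 8: read(P2, v1) -> 161. No state change.
P0: v0 -> pp0 = 102
P1: v0 -> pp2 = 148
P2: v0 -> pp2 = 148
P3: v0 -> pp2 = 148

Answer: 102 148 148 148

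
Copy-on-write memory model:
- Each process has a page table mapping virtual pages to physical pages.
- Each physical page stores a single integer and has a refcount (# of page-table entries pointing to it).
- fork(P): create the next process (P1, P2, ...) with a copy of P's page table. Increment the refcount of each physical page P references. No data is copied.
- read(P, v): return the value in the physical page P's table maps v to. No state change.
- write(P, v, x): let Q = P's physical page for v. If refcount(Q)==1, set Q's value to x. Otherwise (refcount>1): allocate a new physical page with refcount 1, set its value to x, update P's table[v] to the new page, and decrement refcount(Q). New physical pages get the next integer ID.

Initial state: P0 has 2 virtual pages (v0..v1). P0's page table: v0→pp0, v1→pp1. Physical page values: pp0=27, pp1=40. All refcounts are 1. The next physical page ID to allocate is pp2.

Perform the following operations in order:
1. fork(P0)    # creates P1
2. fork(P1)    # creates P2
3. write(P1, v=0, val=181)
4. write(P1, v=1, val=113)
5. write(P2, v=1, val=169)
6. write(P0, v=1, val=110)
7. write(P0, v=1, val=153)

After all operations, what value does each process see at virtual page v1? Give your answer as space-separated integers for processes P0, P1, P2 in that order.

Answer: 153 113 169

Derivation:
Op 1: fork(P0) -> P1. 2 ppages; refcounts: pp0:2 pp1:2
Op 2: fork(P1) -> P2. 2 ppages; refcounts: pp0:3 pp1:3
Op 3: write(P1, v0, 181). refcount(pp0)=3>1 -> COPY to pp2. 3 ppages; refcounts: pp0:2 pp1:3 pp2:1
Op 4: write(P1, v1, 113). refcount(pp1)=3>1 -> COPY to pp3. 4 ppages; refcounts: pp0:2 pp1:2 pp2:1 pp3:1
Op 5: write(P2, v1, 169). refcount(pp1)=2>1 -> COPY to pp4. 5 ppages; refcounts: pp0:2 pp1:1 pp2:1 pp3:1 pp4:1
Op 6: write(P0, v1, 110). refcount(pp1)=1 -> write in place. 5 ppages; refcounts: pp0:2 pp1:1 pp2:1 pp3:1 pp4:1
Op 7: write(P0, v1, 153). refcount(pp1)=1 -> write in place. 5 ppages; refcounts: pp0:2 pp1:1 pp2:1 pp3:1 pp4:1
P0: v1 -> pp1 = 153
P1: v1 -> pp3 = 113
P2: v1 -> pp4 = 169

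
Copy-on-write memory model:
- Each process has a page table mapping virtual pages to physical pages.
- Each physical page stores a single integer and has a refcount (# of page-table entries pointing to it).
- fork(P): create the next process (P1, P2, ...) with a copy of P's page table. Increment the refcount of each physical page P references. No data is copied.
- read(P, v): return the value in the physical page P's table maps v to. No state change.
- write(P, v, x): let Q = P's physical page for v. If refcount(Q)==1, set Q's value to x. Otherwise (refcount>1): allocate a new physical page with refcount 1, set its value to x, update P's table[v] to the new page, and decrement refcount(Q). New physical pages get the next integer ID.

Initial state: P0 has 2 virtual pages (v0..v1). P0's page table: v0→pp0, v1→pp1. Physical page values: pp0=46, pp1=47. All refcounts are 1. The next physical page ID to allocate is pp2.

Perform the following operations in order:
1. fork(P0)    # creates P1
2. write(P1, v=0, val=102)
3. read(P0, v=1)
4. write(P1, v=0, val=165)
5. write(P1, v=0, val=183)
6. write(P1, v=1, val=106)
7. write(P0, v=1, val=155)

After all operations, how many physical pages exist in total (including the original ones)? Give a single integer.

Answer: 4

Derivation:
Op 1: fork(P0) -> P1. 2 ppages; refcounts: pp0:2 pp1:2
Op 2: write(P1, v0, 102). refcount(pp0)=2>1 -> COPY to pp2. 3 ppages; refcounts: pp0:1 pp1:2 pp2:1
Op 3: read(P0, v1) -> 47. No state change.
Op 4: write(P1, v0, 165). refcount(pp2)=1 -> write in place. 3 ppages; refcounts: pp0:1 pp1:2 pp2:1
Op 5: write(P1, v0, 183). refcount(pp2)=1 -> write in place. 3 ppages; refcounts: pp0:1 pp1:2 pp2:1
Op 6: write(P1, v1, 106). refcount(pp1)=2>1 -> COPY to pp3. 4 ppages; refcounts: pp0:1 pp1:1 pp2:1 pp3:1
Op 7: write(P0, v1, 155). refcount(pp1)=1 -> write in place. 4 ppages; refcounts: pp0:1 pp1:1 pp2:1 pp3:1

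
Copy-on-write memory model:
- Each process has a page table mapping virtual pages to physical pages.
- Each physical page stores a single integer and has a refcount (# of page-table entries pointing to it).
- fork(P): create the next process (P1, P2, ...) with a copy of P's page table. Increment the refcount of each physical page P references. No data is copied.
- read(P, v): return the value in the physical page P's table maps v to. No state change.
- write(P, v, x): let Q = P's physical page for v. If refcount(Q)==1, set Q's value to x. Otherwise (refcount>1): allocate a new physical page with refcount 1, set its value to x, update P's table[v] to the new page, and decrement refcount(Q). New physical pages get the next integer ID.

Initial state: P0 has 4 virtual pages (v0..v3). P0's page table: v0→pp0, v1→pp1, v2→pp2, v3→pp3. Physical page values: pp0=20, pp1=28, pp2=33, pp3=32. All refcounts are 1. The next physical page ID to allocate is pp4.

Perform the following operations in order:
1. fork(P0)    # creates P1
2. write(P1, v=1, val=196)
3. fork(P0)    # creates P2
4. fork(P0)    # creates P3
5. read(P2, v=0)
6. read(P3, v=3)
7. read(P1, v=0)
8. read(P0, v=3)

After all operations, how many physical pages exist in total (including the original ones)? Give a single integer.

Op 1: fork(P0) -> P1. 4 ppages; refcounts: pp0:2 pp1:2 pp2:2 pp3:2
Op 2: write(P1, v1, 196). refcount(pp1)=2>1 -> COPY to pp4. 5 ppages; refcounts: pp0:2 pp1:1 pp2:2 pp3:2 pp4:1
Op 3: fork(P0) -> P2. 5 ppages; refcounts: pp0:3 pp1:2 pp2:3 pp3:3 pp4:1
Op 4: fork(P0) -> P3. 5 ppages; refcounts: pp0:4 pp1:3 pp2:4 pp3:4 pp4:1
Op 5: read(P2, v0) -> 20. No state change.
Op 6: read(P3, v3) -> 32. No state change.
Op 7: read(P1, v0) -> 20. No state change.
Op 8: read(P0, v3) -> 32. No state change.

Answer: 5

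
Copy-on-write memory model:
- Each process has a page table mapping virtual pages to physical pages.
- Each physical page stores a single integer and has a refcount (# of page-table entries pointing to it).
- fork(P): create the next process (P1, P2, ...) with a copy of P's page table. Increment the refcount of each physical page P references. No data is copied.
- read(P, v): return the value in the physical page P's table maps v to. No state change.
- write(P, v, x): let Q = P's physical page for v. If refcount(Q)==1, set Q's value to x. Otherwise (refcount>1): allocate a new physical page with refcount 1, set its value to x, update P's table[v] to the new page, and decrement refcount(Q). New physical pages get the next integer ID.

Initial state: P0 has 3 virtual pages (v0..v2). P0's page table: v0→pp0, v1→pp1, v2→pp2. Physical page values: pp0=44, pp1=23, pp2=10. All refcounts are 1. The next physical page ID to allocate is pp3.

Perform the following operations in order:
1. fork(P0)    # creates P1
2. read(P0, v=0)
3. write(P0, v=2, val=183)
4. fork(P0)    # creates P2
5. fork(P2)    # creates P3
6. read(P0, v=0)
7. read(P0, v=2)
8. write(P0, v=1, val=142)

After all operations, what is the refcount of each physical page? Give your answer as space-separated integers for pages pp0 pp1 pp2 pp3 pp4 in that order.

Op 1: fork(P0) -> P1. 3 ppages; refcounts: pp0:2 pp1:2 pp2:2
Op 2: read(P0, v0) -> 44. No state change.
Op 3: write(P0, v2, 183). refcount(pp2)=2>1 -> COPY to pp3. 4 ppages; refcounts: pp0:2 pp1:2 pp2:1 pp3:1
Op 4: fork(P0) -> P2. 4 ppages; refcounts: pp0:3 pp1:3 pp2:1 pp3:2
Op 5: fork(P2) -> P3. 4 ppages; refcounts: pp0:4 pp1:4 pp2:1 pp3:3
Op 6: read(P0, v0) -> 44. No state change.
Op 7: read(P0, v2) -> 183. No state change.
Op 8: write(P0, v1, 142). refcount(pp1)=4>1 -> COPY to pp4. 5 ppages; refcounts: pp0:4 pp1:3 pp2:1 pp3:3 pp4:1

Answer: 4 3 1 3 1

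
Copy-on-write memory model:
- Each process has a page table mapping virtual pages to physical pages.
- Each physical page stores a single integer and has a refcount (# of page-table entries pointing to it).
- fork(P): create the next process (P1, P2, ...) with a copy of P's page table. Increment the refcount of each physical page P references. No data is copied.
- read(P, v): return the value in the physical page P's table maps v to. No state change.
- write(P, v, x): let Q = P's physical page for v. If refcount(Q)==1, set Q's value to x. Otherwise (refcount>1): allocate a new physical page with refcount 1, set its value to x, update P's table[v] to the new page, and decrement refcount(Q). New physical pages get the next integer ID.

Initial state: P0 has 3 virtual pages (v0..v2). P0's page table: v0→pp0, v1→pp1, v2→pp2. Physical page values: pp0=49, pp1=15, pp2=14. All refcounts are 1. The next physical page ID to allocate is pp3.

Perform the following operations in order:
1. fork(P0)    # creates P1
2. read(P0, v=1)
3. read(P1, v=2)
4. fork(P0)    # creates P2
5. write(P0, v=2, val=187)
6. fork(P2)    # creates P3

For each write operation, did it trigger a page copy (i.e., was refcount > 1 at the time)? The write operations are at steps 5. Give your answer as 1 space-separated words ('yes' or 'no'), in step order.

Op 1: fork(P0) -> P1. 3 ppages; refcounts: pp0:2 pp1:2 pp2:2
Op 2: read(P0, v1) -> 15. No state change.
Op 3: read(P1, v2) -> 14. No state change.
Op 4: fork(P0) -> P2. 3 ppages; refcounts: pp0:3 pp1:3 pp2:3
Op 5: write(P0, v2, 187). refcount(pp2)=3>1 -> COPY to pp3. 4 ppages; refcounts: pp0:3 pp1:3 pp2:2 pp3:1
Op 6: fork(P2) -> P3. 4 ppages; refcounts: pp0:4 pp1:4 pp2:3 pp3:1

yes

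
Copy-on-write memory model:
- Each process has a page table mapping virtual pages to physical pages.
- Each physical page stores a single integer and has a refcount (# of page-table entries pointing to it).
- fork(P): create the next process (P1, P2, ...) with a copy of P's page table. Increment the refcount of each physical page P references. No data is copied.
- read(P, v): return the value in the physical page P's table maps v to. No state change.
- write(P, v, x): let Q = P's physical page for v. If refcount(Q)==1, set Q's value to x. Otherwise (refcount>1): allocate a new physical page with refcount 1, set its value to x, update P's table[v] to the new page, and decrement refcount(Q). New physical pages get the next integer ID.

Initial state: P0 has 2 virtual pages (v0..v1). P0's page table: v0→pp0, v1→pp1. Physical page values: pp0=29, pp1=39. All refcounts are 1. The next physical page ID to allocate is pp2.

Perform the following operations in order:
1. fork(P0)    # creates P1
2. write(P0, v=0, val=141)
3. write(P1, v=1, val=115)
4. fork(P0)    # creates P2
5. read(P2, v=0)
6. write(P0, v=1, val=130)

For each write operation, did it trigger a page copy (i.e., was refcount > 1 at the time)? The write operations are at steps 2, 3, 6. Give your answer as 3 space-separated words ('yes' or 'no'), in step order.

Op 1: fork(P0) -> P1. 2 ppages; refcounts: pp0:2 pp1:2
Op 2: write(P0, v0, 141). refcount(pp0)=2>1 -> COPY to pp2. 3 ppages; refcounts: pp0:1 pp1:2 pp2:1
Op 3: write(P1, v1, 115). refcount(pp1)=2>1 -> COPY to pp3. 4 ppages; refcounts: pp0:1 pp1:1 pp2:1 pp3:1
Op 4: fork(P0) -> P2. 4 ppages; refcounts: pp0:1 pp1:2 pp2:2 pp3:1
Op 5: read(P2, v0) -> 141. No state change.
Op 6: write(P0, v1, 130). refcount(pp1)=2>1 -> COPY to pp4. 5 ppages; refcounts: pp0:1 pp1:1 pp2:2 pp3:1 pp4:1

yes yes yes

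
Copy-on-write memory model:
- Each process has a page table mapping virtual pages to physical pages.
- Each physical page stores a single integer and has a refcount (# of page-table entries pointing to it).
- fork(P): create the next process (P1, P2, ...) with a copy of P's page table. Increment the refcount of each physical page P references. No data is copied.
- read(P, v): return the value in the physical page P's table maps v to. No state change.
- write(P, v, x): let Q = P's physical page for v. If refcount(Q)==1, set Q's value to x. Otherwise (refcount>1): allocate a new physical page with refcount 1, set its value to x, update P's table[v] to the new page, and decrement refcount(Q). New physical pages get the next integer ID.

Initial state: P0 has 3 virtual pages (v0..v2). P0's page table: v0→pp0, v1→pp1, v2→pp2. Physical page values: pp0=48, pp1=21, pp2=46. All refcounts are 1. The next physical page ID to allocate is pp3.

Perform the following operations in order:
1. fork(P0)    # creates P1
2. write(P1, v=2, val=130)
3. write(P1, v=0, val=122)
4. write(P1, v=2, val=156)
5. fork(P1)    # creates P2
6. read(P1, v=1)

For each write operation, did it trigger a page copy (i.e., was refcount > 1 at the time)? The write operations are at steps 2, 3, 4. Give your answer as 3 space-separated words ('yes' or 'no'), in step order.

Op 1: fork(P0) -> P1. 3 ppages; refcounts: pp0:2 pp1:2 pp2:2
Op 2: write(P1, v2, 130). refcount(pp2)=2>1 -> COPY to pp3. 4 ppages; refcounts: pp0:2 pp1:2 pp2:1 pp3:1
Op 3: write(P1, v0, 122). refcount(pp0)=2>1 -> COPY to pp4. 5 ppages; refcounts: pp0:1 pp1:2 pp2:1 pp3:1 pp4:1
Op 4: write(P1, v2, 156). refcount(pp3)=1 -> write in place. 5 ppages; refcounts: pp0:1 pp1:2 pp2:1 pp3:1 pp4:1
Op 5: fork(P1) -> P2. 5 ppages; refcounts: pp0:1 pp1:3 pp2:1 pp3:2 pp4:2
Op 6: read(P1, v1) -> 21. No state change.

yes yes no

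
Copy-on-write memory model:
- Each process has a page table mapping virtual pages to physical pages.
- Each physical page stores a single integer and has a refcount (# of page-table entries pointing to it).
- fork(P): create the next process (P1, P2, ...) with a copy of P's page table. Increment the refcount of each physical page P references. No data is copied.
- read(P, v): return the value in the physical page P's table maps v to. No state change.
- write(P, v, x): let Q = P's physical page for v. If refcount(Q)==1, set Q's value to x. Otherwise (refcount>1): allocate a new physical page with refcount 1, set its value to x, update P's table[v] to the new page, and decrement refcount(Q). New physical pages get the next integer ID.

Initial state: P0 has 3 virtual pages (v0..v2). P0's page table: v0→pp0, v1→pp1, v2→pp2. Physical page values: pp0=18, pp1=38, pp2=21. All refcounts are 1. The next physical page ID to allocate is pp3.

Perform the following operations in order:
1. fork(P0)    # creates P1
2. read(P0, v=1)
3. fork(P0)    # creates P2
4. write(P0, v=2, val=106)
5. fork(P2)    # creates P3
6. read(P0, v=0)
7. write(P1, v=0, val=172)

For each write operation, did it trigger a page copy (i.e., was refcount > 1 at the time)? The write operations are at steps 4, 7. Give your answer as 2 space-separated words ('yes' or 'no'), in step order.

Op 1: fork(P0) -> P1. 3 ppages; refcounts: pp0:2 pp1:2 pp2:2
Op 2: read(P0, v1) -> 38. No state change.
Op 3: fork(P0) -> P2. 3 ppages; refcounts: pp0:3 pp1:3 pp2:3
Op 4: write(P0, v2, 106). refcount(pp2)=3>1 -> COPY to pp3. 4 ppages; refcounts: pp0:3 pp1:3 pp2:2 pp3:1
Op 5: fork(P2) -> P3. 4 ppages; refcounts: pp0:4 pp1:4 pp2:3 pp3:1
Op 6: read(P0, v0) -> 18. No state change.
Op 7: write(P1, v0, 172). refcount(pp0)=4>1 -> COPY to pp4. 5 ppages; refcounts: pp0:3 pp1:4 pp2:3 pp3:1 pp4:1

yes yes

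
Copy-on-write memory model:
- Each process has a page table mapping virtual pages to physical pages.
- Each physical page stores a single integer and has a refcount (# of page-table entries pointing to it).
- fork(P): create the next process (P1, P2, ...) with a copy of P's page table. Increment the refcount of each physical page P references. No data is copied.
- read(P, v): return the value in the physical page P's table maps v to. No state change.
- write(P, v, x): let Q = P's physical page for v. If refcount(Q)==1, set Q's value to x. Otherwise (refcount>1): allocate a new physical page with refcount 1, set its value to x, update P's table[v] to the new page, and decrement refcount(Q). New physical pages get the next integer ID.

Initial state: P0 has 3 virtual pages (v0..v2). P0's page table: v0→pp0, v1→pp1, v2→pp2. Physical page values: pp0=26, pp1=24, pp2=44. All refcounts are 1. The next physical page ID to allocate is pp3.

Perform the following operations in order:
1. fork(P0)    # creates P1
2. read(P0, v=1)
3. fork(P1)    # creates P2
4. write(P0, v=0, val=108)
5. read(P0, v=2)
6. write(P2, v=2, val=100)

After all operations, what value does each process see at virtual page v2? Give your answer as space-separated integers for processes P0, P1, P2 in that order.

Op 1: fork(P0) -> P1. 3 ppages; refcounts: pp0:2 pp1:2 pp2:2
Op 2: read(P0, v1) -> 24. No state change.
Op 3: fork(P1) -> P2. 3 ppages; refcounts: pp0:3 pp1:3 pp2:3
Op 4: write(P0, v0, 108). refcount(pp0)=3>1 -> COPY to pp3. 4 ppages; refcounts: pp0:2 pp1:3 pp2:3 pp3:1
Op 5: read(P0, v2) -> 44. No state change.
Op 6: write(P2, v2, 100). refcount(pp2)=3>1 -> COPY to pp4. 5 ppages; refcounts: pp0:2 pp1:3 pp2:2 pp3:1 pp4:1
P0: v2 -> pp2 = 44
P1: v2 -> pp2 = 44
P2: v2 -> pp4 = 100

Answer: 44 44 100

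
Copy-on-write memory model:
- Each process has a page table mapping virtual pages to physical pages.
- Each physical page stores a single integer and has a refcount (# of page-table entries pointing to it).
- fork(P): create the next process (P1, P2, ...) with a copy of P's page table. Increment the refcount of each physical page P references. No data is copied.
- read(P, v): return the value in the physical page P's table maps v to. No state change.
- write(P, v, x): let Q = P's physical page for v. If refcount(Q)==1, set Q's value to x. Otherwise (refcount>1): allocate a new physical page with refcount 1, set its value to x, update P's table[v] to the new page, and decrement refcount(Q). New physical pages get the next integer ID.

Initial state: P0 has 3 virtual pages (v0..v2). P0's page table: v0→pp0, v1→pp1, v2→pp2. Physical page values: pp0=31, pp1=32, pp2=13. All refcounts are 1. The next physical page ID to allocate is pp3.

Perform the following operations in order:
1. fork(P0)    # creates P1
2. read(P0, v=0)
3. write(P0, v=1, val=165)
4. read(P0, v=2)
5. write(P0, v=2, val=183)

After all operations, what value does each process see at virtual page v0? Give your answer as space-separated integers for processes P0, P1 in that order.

Op 1: fork(P0) -> P1. 3 ppages; refcounts: pp0:2 pp1:2 pp2:2
Op 2: read(P0, v0) -> 31. No state change.
Op 3: write(P0, v1, 165). refcount(pp1)=2>1 -> COPY to pp3. 4 ppages; refcounts: pp0:2 pp1:1 pp2:2 pp3:1
Op 4: read(P0, v2) -> 13. No state change.
Op 5: write(P0, v2, 183). refcount(pp2)=2>1 -> COPY to pp4. 5 ppages; refcounts: pp0:2 pp1:1 pp2:1 pp3:1 pp4:1
P0: v0 -> pp0 = 31
P1: v0 -> pp0 = 31

Answer: 31 31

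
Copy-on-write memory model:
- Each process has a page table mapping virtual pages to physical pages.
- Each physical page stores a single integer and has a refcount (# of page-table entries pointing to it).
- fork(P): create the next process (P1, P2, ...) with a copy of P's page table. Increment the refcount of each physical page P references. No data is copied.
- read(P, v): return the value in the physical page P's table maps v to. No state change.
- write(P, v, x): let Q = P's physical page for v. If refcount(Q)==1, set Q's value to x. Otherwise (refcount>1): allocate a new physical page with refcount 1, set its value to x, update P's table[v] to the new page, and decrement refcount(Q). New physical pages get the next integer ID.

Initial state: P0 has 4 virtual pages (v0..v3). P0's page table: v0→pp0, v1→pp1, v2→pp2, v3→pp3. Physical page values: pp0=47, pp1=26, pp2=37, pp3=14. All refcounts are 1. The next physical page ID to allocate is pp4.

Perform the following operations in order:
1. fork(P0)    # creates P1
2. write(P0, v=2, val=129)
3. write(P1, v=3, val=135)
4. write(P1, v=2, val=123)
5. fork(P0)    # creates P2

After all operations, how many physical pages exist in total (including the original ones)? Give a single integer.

Answer: 6

Derivation:
Op 1: fork(P0) -> P1. 4 ppages; refcounts: pp0:2 pp1:2 pp2:2 pp3:2
Op 2: write(P0, v2, 129). refcount(pp2)=2>1 -> COPY to pp4. 5 ppages; refcounts: pp0:2 pp1:2 pp2:1 pp3:2 pp4:1
Op 3: write(P1, v3, 135). refcount(pp3)=2>1 -> COPY to pp5. 6 ppages; refcounts: pp0:2 pp1:2 pp2:1 pp3:1 pp4:1 pp5:1
Op 4: write(P1, v2, 123). refcount(pp2)=1 -> write in place. 6 ppages; refcounts: pp0:2 pp1:2 pp2:1 pp3:1 pp4:1 pp5:1
Op 5: fork(P0) -> P2. 6 ppages; refcounts: pp0:3 pp1:3 pp2:1 pp3:2 pp4:2 pp5:1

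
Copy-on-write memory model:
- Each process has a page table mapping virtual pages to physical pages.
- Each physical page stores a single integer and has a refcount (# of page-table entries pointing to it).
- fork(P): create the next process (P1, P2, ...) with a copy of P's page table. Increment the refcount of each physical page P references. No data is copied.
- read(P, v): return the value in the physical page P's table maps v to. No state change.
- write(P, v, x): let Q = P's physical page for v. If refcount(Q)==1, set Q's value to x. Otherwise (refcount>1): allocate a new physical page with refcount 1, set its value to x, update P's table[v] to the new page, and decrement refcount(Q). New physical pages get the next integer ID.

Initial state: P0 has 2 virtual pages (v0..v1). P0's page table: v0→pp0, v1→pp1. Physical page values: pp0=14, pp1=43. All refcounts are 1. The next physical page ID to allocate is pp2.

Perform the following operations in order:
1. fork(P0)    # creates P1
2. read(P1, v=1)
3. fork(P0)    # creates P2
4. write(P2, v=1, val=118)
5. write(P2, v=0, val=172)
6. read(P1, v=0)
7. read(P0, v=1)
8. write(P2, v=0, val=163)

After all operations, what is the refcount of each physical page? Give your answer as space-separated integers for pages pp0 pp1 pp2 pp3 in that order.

Answer: 2 2 1 1

Derivation:
Op 1: fork(P0) -> P1. 2 ppages; refcounts: pp0:2 pp1:2
Op 2: read(P1, v1) -> 43. No state change.
Op 3: fork(P0) -> P2. 2 ppages; refcounts: pp0:3 pp1:3
Op 4: write(P2, v1, 118). refcount(pp1)=3>1 -> COPY to pp2. 3 ppages; refcounts: pp0:3 pp1:2 pp2:1
Op 5: write(P2, v0, 172). refcount(pp0)=3>1 -> COPY to pp3. 4 ppages; refcounts: pp0:2 pp1:2 pp2:1 pp3:1
Op 6: read(P1, v0) -> 14. No state change.
Op 7: read(P0, v1) -> 43. No state change.
Op 8: write(P2, v0, 163). refcount(pp3)=1 -> write in place. 4 ppages; refcounts: pp0:2 pp1:2 pp2:1 pp3:1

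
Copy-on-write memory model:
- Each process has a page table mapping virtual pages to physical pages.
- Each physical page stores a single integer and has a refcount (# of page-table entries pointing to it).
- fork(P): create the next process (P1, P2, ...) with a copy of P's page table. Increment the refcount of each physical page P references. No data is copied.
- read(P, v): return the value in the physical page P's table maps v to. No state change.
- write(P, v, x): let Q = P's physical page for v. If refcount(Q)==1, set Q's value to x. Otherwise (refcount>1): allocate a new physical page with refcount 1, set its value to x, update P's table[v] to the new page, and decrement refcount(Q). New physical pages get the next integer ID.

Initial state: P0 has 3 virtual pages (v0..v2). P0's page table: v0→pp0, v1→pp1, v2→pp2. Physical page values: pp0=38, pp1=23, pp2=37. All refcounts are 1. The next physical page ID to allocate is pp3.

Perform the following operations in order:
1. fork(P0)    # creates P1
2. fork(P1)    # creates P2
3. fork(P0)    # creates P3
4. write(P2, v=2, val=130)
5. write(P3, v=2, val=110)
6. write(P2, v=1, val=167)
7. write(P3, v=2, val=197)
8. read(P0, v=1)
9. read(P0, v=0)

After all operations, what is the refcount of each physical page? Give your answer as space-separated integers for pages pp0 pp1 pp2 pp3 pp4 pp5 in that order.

Op 1: fork(P0) -> P1. 3 ppages; refcounts: pp0:2 pp1:2 pp2:2
Op 2: fork(P1) -> P2. 3 ppages; refcounts: pp0:3 pp1:3 pp2:3
Op 3: fork(P0) -> P3. 3 ppages; refcounts: pp0:4 pp1:4 pp2:4
Op 4: write(P2, v2, 130). refcount(pp2)=4>1 -> COPY to pp3. 4 ppages; refcounts: pp0:4 pp1:4 pp2:3 pp3:1
Op 5: write(P3, v2, 110). refcount(pp2)=3>1 -> COPY to pp4. 5 ppages; refcounts: pp0:4 pp1:4 pp2:2 pp3:1 pp4:1
Op 6: write(P2, v1, 167). refcount(pp1)=4>1 -> COPY to pp5. 6 ppages; refcounts: pp0:4 pp1:3 pp2:2 pp3:1 pp4:1 pp5:1
Op 7: write(P3, v2, 197). refcount(pp4)=1 -> write in place. 6 ppages; refcounts: pp0:4 pp1:3 pp2:2 pp3:1 pp4:1 pp5:1
Op 8: read(P0, v1) -> 23. No state change.
Op 9: read(P0, v0) -> 38. No state change.

Answer: 4 3 2 1 1 1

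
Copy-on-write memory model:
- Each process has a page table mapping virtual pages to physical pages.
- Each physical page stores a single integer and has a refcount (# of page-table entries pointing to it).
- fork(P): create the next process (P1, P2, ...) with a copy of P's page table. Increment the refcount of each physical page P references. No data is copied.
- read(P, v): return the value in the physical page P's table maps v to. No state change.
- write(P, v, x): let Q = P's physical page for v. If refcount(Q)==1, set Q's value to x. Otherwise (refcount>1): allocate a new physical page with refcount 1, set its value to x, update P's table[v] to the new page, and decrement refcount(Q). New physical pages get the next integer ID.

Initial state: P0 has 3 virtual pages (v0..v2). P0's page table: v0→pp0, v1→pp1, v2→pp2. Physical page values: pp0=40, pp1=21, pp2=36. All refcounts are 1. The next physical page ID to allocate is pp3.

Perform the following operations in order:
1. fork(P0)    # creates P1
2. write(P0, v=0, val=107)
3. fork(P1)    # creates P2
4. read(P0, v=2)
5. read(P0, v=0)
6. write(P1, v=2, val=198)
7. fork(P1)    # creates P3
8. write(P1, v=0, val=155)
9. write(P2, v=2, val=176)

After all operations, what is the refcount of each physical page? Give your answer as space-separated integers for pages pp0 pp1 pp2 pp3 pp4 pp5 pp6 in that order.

Answer: 2 4 1 1 2 1 1

Derivation:
Op 1: fork(P0) -> P1. 3 ppages; refcounts: pp0:2 pp1:2 pp2:2
Op 2: write(P0, v0, 107). refcount(pp0)=2>1 -> COPY to pp3. 4 ppages; refcounts: pp0:1 pp1:2 pp2:2 pp3:1
Op 3: fork(P1) -> P2. 4 ppages; refcounts: pp0:2 pp1:3 pp2:3 pp3:1
Op 4: read(P0, v2) -> 36. No state change.
Op 5: read(P0, v0) -> 107. No state change.
Op 6: write(P1, v2, 198). refcount(pp2)=3>1 -> COPY to pp4. 5 ppages; refcounts: pp0:2 pp1:3 pp2:2 pp3:1 pp4:1
Op 7: fork(P1) -> P3. 5 ppages; refcounts: pp0:3 pp1:4 pp2:2 pp3:1 pp4:2
Op 8: write(P1, v0, 155). refcount(pp0)=3>1 -> COPY to pp5. 6 ppages; refcounts: pp0:2 pp1:4 pp2:2 pp3:1 pp4:2 pp5:1
Op 9: write(P2, v2, 176). refcount(pp2)=2>1 -> COPY to pp6. 7 ppages; refcounts: pp0:2 pp1:4 pp2:1 pp3:1 pp4:2 pp5:1 pp6:1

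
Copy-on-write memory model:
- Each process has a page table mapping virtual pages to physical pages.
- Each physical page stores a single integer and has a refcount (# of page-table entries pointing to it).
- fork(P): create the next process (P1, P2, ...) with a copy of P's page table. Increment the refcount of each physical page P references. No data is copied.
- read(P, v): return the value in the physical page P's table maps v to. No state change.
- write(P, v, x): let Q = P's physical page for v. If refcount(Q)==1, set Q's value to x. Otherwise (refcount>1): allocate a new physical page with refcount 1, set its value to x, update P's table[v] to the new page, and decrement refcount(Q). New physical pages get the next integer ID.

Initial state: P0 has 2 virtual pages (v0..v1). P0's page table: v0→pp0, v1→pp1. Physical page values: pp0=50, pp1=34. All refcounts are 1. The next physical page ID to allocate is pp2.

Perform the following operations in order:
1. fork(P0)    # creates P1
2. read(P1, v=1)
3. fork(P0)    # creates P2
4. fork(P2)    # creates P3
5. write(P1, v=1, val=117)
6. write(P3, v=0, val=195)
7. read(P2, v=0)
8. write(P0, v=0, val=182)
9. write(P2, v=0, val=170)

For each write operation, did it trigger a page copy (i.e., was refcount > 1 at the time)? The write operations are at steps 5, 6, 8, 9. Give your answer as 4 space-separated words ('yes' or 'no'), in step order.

Op 1: fork(P0) -> P1. 2 ppages; refcounts: pp0:2 pp1:2
Op 2: read(P1, v1) -> 34. No state change.
Op 3: fork(P0) -> P2. 2 ppages; refcounts: pp0:3 pp1:3
Op 4: fork(P2) -> P3. 2 ppages; refcounts: pp0:4 pp1:4
Op 5: write(P1, v1, 117). refcount(pp1)=4>1 -> COPY to pp2. 3 ppages; refcounts: pp0:4 pp1:3 pp2:1
Op 6: write(P3, v0, 195). refcount(pp0)=4>1 -> COPY to pp3. 4 ppages; refcounts: pp0:3 pp1:3 pp2:1 pp3:1
Op 7: read(P2, v0) -> 50. No state change.
Op 8: write(P0, v0, 182). refcount(pp0)=3>1 -> COPY to pp4. 5 ppages; refcounts: pp0:2 pp1:3 pp2:1 pp3:1 pp4:1
Op 9: write(P2, v0, 170). refcount(pp0)=2>1 -> COPY to pp5. 6 ppages; refcounts: pp0:1 pp1:3 pp2:1 pp3:1 pp4:1 pp5:1

yes yes yes yes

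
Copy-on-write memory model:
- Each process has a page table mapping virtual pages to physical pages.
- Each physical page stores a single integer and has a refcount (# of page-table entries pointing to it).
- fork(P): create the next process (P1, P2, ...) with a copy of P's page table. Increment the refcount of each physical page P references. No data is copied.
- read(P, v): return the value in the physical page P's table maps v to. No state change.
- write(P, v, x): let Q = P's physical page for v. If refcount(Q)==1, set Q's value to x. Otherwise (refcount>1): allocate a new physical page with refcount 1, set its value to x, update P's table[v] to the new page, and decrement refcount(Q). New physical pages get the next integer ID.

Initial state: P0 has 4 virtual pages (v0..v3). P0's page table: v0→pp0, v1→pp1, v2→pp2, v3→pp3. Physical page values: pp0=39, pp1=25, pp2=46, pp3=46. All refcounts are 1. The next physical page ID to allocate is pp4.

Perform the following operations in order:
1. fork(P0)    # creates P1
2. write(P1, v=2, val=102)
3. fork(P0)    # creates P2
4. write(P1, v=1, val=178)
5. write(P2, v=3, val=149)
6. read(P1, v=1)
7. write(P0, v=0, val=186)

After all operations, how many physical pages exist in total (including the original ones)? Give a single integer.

Answer: 8

Derivation:
Op 1: fork(P0) -> P1. 4 ppages; refcounts: pp0:2 pp1:2 pp2:2 pp3:2
Op 2: write(P1, v2, 102). refcount(pp2)=2>1 -> COPY to pp4. 5 ppages; refcounts: pp0:2 pp1:2 pp2:1 pp3:2 pp4:1
Op 3: fork(P0) -> P2. 5 ppages; refcounts: pp0:3 pp1:3 pp2:2 pp3:3 pp4:1
Op 4: write(P1, v1, 178). refcount(pp1)=3>1 -> COPY to pp5. 6 ppages; refcounts: pp0:3 pp1:2 pp2:2 pp3:3 pp4:1 pp5:1
Op 5: write(P2, v3, 149). refcount(pp3)=3>1 -> COPY to pp6. 7 ppages; refcounts: pp0:3 pp1:2 pp2:2 pp3:2 pp4:1 pp5:1 pp6:1
Op 6: read(P1, v1) -> 178. No state change.
Op 7: write(P0, v0, 186). refcount(pp0)=3>1 -> COPY to pp7. 8 ppages; refcounts: pp0:2 pp1:2 pp2:2 pp3:2 pp4:1 pp5:1 pp6:1 pp7:1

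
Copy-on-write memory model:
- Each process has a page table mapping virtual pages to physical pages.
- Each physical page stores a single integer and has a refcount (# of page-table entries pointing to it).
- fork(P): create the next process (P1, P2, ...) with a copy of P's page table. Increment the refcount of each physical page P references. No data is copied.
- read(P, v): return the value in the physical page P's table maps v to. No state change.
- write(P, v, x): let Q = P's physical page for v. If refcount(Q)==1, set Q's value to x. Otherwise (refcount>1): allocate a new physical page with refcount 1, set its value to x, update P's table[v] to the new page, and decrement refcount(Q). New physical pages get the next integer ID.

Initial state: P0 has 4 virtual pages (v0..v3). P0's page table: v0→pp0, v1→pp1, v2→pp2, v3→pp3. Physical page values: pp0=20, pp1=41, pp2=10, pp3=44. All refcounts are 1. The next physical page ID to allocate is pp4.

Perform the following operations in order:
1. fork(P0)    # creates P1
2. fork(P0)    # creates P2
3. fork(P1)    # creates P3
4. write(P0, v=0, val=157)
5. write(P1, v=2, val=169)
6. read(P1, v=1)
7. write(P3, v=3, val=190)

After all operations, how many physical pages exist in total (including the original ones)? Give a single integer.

Answer: 7

Derivation:
Op 1: fork(P0) -> P1. 4 ppages; refcounts: pp0:2 pp1:2 pp2:2 pp3:2
Op 2: fork(P0) -> P2. 4 ppages; refcounts: pp0:3 pp1:3 pp2:3 pp3:3
Op 3: fork(P1) -> P3. 4 ppages; refcounts: pp0:4 pp1:4 pp2:4 pp3:4
Op 4: write(P0, v0, 157). refcount(pp0)=4>1 -> COPY to pp4. 5 ppages; refcounts: pp0:3 pp1:4 pp2:4 pp3:4 pp4:1
Op 5: write(P1, v2, 169). refcount(pp2)=4>1 -> COPY to pp5. 6 ppages; refcounts: pp0:3 pp1:4 pp2:3 pp3:4 pp4:1 pp5:1
Op 6: read(P1, v1) -> 41. No state change.
Op 7: write(P3, v3, 190). refcount(pp3)=4>1 -> COPY to pp6. 7 ppages; refcounts: pp0:3 pp1:4 pp2:3 pp3:3 pp4:1 pp5:1 pp6:1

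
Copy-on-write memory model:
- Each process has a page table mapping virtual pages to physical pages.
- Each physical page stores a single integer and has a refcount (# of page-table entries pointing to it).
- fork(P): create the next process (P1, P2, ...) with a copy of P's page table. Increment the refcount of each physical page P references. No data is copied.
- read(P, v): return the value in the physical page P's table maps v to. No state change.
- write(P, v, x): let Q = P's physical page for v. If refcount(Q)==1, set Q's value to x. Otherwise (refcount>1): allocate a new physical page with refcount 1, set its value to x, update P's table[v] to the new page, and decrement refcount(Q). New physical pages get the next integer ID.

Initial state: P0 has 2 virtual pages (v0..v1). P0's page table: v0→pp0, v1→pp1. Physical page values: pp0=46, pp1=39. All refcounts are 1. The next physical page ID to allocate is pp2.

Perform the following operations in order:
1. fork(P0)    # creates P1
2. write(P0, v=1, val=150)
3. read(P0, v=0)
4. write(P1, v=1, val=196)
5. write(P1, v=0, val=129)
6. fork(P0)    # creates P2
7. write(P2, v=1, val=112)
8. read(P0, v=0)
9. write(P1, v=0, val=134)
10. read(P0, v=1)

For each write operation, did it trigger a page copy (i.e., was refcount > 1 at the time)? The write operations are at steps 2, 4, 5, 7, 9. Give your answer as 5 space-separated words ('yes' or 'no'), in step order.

Op 1: fork(P0) -> P1. 2 ppages; refcounts: pp0:2 pp1:2
Op 2: write(P0, v1, 150). refcount(pp1)=2>1 -> COPY to pp2. 3 ppages; refcounts: pp0:2 pp1:1 pp2:1
Op 3: read(P0, v0) -> 46. No state change.
Op 4: write(P1, v1, 196). refcount(pp1)=1 -> write in place. 3 ppages; refcounts: pp0:2 pp1:1 pp2:1
Op 5: write(P1, v0, 129). refcount(pp0)=2>1 -> COPY to pp3. 4 ppages; refcounts: pp0:1 pp1:1 pp2:1 pp3:1
Op 6: fork(P0) -> P2. 4 ppages; refcounts: pp0:2 pp1:1 pp2:2 pp3:1
Op 7: write(P2, v1, 112). refcount(pp2)=2>1 -> COPY to pp4. 5 ppages; refcounts: pp0:2 pp1:1 pp2:1 pp3:1 pp4:1
Op 8: read(P0, v0) -> 46. No state change.
Op 9: write(P1, v0, 134). refcount(pp3)=1 -> write in place. 5 ppages; refcounts: pp0:2 pp1:1 pp2:1 pp3:1 pp4:1
Op 10: read(P0, v1) -> 150. No state change.

yes no yes yes no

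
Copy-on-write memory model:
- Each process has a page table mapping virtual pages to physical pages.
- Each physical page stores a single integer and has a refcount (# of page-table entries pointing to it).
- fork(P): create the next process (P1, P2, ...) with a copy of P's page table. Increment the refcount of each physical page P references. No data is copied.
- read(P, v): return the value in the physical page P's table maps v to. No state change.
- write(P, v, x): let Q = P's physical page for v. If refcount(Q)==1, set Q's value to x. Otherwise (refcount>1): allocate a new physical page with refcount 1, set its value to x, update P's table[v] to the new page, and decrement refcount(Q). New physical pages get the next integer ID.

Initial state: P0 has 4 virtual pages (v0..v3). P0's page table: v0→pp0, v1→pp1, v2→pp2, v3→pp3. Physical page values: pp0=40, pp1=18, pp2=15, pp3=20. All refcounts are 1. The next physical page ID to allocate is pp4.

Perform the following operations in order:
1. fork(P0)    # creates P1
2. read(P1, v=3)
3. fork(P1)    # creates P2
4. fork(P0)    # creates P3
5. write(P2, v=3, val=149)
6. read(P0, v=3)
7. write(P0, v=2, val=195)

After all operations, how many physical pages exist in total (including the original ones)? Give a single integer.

Answer: 6

Derivation:
Op 1: fork(P0) -> P1. 4 ppages; refcounts: pp0:2 pp1:2 pp2:2 pp3:2
Op 2: read(P1, v3) -> 20. No state change.
Op 3: fork(P1) -> P2. 4 ppages; refcounts: pp0:3 pp1:3 pp2:3 pp3:3
Op 4: fork(P0) -> P3. 4 ppages; refcounts: pp0:4 pp1:4 pp2:4 pp3:4
Op 5: write(P2, v3, 149). refcount(pp3)=4>1 -> COPY to pp4. 5 ppages; refcounts: pp0:4 pp1:4 pp2:4 pp3:3 pp4:1
Op 6: read(P0, v3) -> 20. No state change.
Op 7: write(P0, v2, 195). refcount(pp2)=4>1 -> COPY to pp5. 6 ppages; refcounts: pp0:4 pp1:4 pp2:3 pp3:3 pp4:1 pp5:1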